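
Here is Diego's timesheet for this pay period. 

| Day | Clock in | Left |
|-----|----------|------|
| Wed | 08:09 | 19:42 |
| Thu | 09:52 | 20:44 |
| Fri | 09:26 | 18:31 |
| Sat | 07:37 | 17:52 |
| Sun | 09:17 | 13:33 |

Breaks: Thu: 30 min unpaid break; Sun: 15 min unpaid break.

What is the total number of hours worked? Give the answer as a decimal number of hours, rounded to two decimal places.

Wed: 08:09–19:42 = 11 h 33 min
Thu: 09:52–20:44 = 10 h 52 min; less 30 min break → 10 h 22 min
Fri: 09:26–18:31 = 9 h 5 min
Sat: 07:37–17:52 = 10 h 15 min
Sun: 09:17–13:33 = 4 h 16 min; less 15 min break → 4 h 1 min
Total: 11 h 33 min + 10 h 22 min + 9 h 5 min + 10 h 15 min + 4 h 1 min = 45 h 16 min.

45.27 hours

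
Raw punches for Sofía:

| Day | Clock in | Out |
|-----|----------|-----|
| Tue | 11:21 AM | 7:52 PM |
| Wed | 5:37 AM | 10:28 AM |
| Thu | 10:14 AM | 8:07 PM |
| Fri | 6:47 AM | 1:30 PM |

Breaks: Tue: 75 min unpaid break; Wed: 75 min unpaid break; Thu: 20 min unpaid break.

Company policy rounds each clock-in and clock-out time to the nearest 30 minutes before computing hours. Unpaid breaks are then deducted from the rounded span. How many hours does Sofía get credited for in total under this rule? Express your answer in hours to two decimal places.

27.17 hours

Tue: in 11:21 AM→11:30 AM, out 7:52 PM→8:00 PM; 8 h 30 min − 75 min = 7 h 15 min
Wed: in 5:37 AM→5:30 AM, out 10:28 AM→10:30 AM; 5 h 0 min − 75 min = 3 h 45 min
Thu: in 10:14 AM→10:00 AM, out 8:07 PM→8:00 PM; 10 h 0 min − 20 min = 9 h 40 min
Fri: in 6:47 AM→7:00 AM, out 1:30 PM→1:30 PM; 6 h 30 min
Total credited: 27 h 10 min.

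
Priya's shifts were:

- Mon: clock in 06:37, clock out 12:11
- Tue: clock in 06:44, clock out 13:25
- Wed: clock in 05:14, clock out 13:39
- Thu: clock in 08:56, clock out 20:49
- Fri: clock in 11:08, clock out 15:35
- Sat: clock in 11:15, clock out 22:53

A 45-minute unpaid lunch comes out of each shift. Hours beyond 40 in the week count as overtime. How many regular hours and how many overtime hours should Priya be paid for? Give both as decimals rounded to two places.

Regular 40.00 hours, overtime 4.13 hours

Mon: 06:37–12:11 = 5 h 34 min; less 45 min break → 4 h 49 min
Tue: 06:44–13:25 = 6 h 41 min; less 45 min break → 5 h 56 min
Wed: 05:14–13:39 = 8 h 25 min; less 45 min break → 7 h 40 min
Thu: 08:56–20:49 = 11 h 53 min; less 45 min break → 11 h 8 min
Fri: 11:08–15:35 = 4 h 27 min; less 45 min break → 3 h 42 min
Sat: 11:15–22:53 = 11 h 38 min; less 45 min break → 10 h 53 min
Total worked: 44 h 8 min = 44.13 h.
Threshold 40 h → overtime 4 h 8 min, regular 40 h 0 min.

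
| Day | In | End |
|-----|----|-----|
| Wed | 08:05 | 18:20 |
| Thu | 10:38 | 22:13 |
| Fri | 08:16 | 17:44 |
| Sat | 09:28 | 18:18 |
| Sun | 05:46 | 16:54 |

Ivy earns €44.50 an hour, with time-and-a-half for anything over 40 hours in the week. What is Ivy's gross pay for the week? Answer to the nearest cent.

Wed: 08:05–18:20 = 10 h 15 min
Thu: 10:38–22:13 = 11 h 35 min
Fri: 08:16–17:44 = 9 h 28 min
Sat: 09:28–18:18 = 8 h 50 min
Sun: 05:46–16:54 = 11 h 8 min
Total worked: 51 h 16 min = 3076 min.
Regular 40 h 0 min = 2400 min at €44.50/h; overtime 11 h 16 min = 676 min at €66.75/h.
Pay = (2400 × €44.50 + 676 × €66.75) ÷ 60 = €2532.05.

€2532.05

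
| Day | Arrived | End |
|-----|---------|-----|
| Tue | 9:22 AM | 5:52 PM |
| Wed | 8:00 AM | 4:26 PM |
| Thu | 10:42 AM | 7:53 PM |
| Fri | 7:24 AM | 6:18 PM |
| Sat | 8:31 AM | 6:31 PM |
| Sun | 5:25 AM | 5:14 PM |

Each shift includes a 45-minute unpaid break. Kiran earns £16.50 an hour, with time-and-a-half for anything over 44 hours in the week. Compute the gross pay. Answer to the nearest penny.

£981.75

Tue: 9:22 AM–5:52 PM = 8 h 30 min; less 45 min break → 7 h 45 min
Wed: 8:00 AM–4:26 PM = 8 h 26 min; less 45 min break → 7 h 41 min
Thu: 10:42 AM–7:53 PM = 9 h 11 min; less 45 min break → 8 h 26 min
Fri: 7:24 AM–6:18 PM = 10 h 54 min; less 45 min break → 10 h 9 min
Sat: 8:31 AM–6:31 PM = 10 h 0 min; less 45 min break → 9 h 15 min
Sun: 5:25 AM–5:14 PM = 11 h 49 min; less 45 min break → 11 h 4 min
Total worked: 54 h 20 min = 3260 min.
Regular 44 h 0 min = 2640 min at £16.50/h; overtime 10 h 20 min = 620 min at £24.75/h.
Pay = (2640 × £16.50 + 620 × £24.75) ÷ 60 = £981.75.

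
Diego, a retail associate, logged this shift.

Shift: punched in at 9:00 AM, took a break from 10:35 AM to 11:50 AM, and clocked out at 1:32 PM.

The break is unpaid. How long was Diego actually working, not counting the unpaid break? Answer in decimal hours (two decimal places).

Shift: 9:00 AM–1:32 PM = 4 h 32 min; less 75 min break → 3 h 17 min

3.28 hours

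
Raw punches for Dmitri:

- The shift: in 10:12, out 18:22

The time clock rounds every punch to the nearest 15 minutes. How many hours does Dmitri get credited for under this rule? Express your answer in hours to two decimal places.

The shift: in 10:12→10:15, out 18:22→18:15; 8 h 0 min

8.00 hours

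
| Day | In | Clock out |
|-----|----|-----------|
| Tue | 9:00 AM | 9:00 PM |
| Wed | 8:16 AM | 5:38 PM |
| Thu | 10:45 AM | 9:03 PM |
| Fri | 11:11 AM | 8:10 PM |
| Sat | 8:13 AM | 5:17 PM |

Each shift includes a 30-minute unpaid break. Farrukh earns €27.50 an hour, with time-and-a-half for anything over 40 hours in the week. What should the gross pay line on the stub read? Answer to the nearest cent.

€1397.69

Tue: 9:00 AM–9:00 PM = 12 h 0 min; less 30 min break → 11 h 30 min
Wed: 8:16 AM–5:38 PM = 9 h 22 min; less 30 min break → 8 h 52 min
Thu: 10:45 AM–9:03 PM = 10 h 18 min; less 30 min break → 9 h 48 min
Fri: 11:11 AM–8:10 PM = 8 h 59 min; less 30 min break → 8 h 29 min
Sat: 8:13 AM–5:17 PM = 9 h 4 min; less 30 min break → 8 h 34 min
Total worked: 47 h 13 min = 2833 min.
Regular 40 h 0 min = 2400 min at €27.50/h; overtime 7 h 13 min = 433 min at €41.25/h.
Pay = (2400 × €27.50 + 433 × €41.25) ÷ 60 = €1397.69.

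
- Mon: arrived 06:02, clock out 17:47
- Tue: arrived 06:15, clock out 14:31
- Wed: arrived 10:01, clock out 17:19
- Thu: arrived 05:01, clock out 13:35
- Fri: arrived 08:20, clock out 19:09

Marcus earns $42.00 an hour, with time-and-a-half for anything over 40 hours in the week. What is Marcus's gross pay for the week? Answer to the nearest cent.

$2102.10

Mon: 06:02–17:47 = 11 h 45 min
Tue: 06:15–14:31 = 8 h 16 min
Wed: 10:01–17:19 = 7 h 18 min
Thu: 05:01–13:35 = 8 h 34 min
Fri: 08:20–19:09 = 10 h 49 min
Total worked: 46 h 42 min = 2802 min.
Regular 40 h 0 min = 2400 min at $42.00/h; overtime 6 h 42 min = 402 min at $63.00/h.
Pay = (2400 × $42.00 + 402 × $63.00) ÷ 60 = $2102.10.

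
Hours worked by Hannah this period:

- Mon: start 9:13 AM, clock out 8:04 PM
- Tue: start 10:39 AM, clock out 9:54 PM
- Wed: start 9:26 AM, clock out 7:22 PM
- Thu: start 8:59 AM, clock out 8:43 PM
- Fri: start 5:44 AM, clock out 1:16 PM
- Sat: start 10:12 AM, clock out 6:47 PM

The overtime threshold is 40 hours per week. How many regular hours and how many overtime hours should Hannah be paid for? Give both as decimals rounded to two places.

Mon: 9:13 AM–8:04 PM = 10 h 51 min
Tue: 10:39 AM–9:54 PM = 11 h 15 min
Wed: 9:26 AM–7:22 PM = 9 h 56 min
Thu: 8:59 AM–8:43 PM = 11 h 44 min
Fri: 5:44 AM–1:16 PM = 7 h 32 min
Sat: 10:12 AM–6:47 PM = 8 h 35 min
Total worked: 59 h 53 min = 59.88 h.
Threshold 40 h → overtime 19 h 53 min, regular 40 h 0 min.

Regular 40.00 hours, overtime 19.88 hours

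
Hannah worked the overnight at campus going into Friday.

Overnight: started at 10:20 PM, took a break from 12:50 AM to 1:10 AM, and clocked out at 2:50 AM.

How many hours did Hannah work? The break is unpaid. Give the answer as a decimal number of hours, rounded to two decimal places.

Overnight: 10:20 PM → midnight = 1 h 40 min; midnight → 2:50 AM = 2 h 50 min; span 4 h 30 min; less 20 min break → 4 h 10 min

4.17 hours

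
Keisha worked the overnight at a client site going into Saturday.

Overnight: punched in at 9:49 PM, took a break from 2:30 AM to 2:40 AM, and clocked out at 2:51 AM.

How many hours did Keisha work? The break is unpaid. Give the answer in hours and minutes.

Overnight: 9:49 PM → midnight = 2 h 11 min; midnight → 2:51 AM = 2 h 51 min; span 5 h 2 min; less 10 min break → 4 h 52 min

4 h 52 min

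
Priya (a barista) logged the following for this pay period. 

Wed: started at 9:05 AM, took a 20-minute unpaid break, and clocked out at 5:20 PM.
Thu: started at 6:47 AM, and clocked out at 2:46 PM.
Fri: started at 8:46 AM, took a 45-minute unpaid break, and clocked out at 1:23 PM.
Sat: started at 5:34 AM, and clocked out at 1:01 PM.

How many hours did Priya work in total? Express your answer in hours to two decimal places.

Wed: 9:05 AM–5:20 PM = 8 h 15 min; less 20 min break → 7 h 55 min
Thu: 6:47 AM–2:46 PM = 7 h 59 min
Fri: 8:46 AM–1:23 PM = 4 h 37 min; less 45 min break → 3 h 52 min
Sat: 5:34 AM–1:01 PM = 7 h 27 min
Total: 7 h 55 min + 7 h 59 min + 3 h 52 min + 7 h 27 min = 27 h 13 min.

27.22 hours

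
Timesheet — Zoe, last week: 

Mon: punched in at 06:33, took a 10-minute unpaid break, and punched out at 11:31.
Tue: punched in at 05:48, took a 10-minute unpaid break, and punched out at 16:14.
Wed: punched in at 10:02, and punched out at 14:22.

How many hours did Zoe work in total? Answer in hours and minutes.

19 h 24 min

Mon: 06:33–11:31 = 4 h 58 min; less 10 min break → 4 h 48 min
Tue: 05:48–16:14 = 10 h 26 min; less 10 min break → 10 h 16 min
Wed: 10:02–14:22 = 4 h 20 min
Total: 4 h 48 min + 10 h 16 min + 4 h 20 min = 19 h 24 min.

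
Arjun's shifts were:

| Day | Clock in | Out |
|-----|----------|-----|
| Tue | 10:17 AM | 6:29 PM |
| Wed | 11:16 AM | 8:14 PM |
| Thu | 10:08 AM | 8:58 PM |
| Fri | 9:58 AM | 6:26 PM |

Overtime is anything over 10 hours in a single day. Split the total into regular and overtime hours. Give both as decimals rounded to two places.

Tue: 10:17 AM–6:29 PM = 8 h 12 min
Wed: 11:16 AM–8:14 PM = 8 h 58 min
Thu: 10:08 AM–8:58 PM = 10 h 50 min
Fri: 9:58 AM–6:26 PM = 8 h 28 min
Tue reg 8 h 12 min / OT 0 h 0 min; Wed reg 8 h 58 min / OT 0 h 0 min; Thu reg 10 h 0 min / OT 0 h 50 min; Fri reg 8 h 28 min / OT 0 h 0 min.
Totals: regular 35 h 38 min, overtime 0 h 50 min.

Regular 35.63 hours, overtime 0.83 hours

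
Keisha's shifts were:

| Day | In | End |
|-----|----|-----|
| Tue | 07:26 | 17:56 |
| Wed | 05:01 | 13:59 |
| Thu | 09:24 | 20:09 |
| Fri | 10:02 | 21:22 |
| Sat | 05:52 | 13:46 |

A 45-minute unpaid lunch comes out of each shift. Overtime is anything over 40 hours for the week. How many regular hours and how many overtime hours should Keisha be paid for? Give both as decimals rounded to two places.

Regular 40.00 hours, overtime 5.70 hours

Tue: 07:26–17:56 = 10 h 30 min; less 45 min break → 9 h 45 min
Wed: 05:01–13:59 = 8 h 58 min; less 45 min break → 8 h 13 min
Thu: 09:24–20:09 = 10 h 45 min; less 45 min break → 10 h 0 min
Fri: 10:02–21:22 = 11 h 20 min; less 45 min break → 10 h 35 min
Sat: 05:52–13:46 = 7 h 54 min; less 45 min break → 7 h 9 min
Total worked: 45 h 42 min = 45.70 h.
Threshold 40 h → overtime 5 h 42 min, regular 40 h 0 min.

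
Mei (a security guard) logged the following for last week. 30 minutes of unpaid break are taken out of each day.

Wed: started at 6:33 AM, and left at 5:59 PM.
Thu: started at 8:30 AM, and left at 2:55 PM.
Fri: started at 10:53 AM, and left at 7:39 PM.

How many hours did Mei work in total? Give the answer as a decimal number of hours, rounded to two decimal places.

Wed: 6:33 AM–5:59 PM = 11 h 26 min; less 30 min break → 10 h 56 min
Thu: 8:30 AM–2:55 PM = 6 h 25 min; less 30 min break → 5 h 55 min
Fri: 10:53 AM–7:39 PM = 8 h 46 min; less 30 min break → 8 h 16 min
Total: 10 h 56 min + 5 h 55 min + 8 h 16 min = 25 h 7 min.

25.12 hours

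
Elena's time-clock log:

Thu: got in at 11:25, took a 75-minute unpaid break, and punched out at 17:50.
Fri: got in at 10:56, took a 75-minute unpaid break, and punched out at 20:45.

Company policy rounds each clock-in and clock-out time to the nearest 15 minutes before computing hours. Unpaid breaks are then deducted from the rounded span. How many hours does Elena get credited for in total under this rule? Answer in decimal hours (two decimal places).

Thu: in 11:25→11:30, out 17:50→17:45; 6 h 15 min − 75 min = 5 h 0 min
Fri: in 10:56→11:00, out 20:45→20:45; 9 h 45 min − 75 min = 8 h 30 min
Total credited: 13 h 30 min.

13.50 hours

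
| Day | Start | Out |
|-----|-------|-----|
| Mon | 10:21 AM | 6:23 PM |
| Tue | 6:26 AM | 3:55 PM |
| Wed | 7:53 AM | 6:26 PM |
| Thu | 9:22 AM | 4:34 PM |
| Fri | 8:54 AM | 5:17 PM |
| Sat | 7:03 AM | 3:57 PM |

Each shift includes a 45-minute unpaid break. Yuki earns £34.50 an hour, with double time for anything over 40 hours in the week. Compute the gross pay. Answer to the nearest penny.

£1935.45

Mon: 10:21 AM–6:23 PM = 8 h 2 min; less 45 min break → 7 h 17 min
Tue: 6:26 AM–3:55 PM = 9 h 29 min; less 45 min break → 8 h 44 min
Wed: 7:53 AM–6:26 PM = 10 h 33 min; less 45 min break → 9 h 48 min
Thu: 9:22 AM–4:34 PM = 7 h 12 min; less 45 min break → 6 h 27 min
Fri: 8:54 AM–5:17 PM = 8 h 23 min; less 45 min break → 7 h 38 min
Sat: 7:03 AM–3:57 PM = 8 h 54 min; less 45 min break → 8 h 9 min
Total worked: 48 h 3 min = 2883 min.
Regular 40 h 0 min = 2400 min at £34.50/h; overtime 8 h 3 min = 483 min at £69.00/h.
Pay = (2400 × £34.50 + 483 × £69.00) ÷ 60 = £1935.45.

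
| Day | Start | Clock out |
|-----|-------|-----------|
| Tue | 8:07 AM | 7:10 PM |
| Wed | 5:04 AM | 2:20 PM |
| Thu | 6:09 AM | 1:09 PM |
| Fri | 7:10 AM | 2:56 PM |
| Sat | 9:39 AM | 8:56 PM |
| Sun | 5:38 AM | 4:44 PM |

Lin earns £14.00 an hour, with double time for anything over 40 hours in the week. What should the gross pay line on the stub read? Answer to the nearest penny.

£1049.07

Tue: 8:07 AM–7:10 PM = 11 h 3 min
Wed: 5:04 AM–2:20 PM = 9 h 16 min
Thu: 6:09 AM–1:09 PM = 7 h 0 min
Fri: 7:10 AM–2:56 PM = 7 h 46 min
Sat: 9:39 AM–8:56 PM = 11 h 17 min
Sun: 5:38 AM–4:44 PM = 11 h 6 min
Total worked: 57 h 28 min = 3448 min.
Regular 40 h 0 min = 2400 min at £14.00/h; overtime 17 h 28 min = 1048 min at £28.00/h.
Pay = (2400 × £14.00 + 1048 × £28.00) ÷ 60 = £1049.07.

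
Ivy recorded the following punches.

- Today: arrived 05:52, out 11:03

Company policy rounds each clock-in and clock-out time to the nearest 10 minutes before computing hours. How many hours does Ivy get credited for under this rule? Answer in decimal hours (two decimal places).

Today: in 05:52→05:50, out 11:03→11:00; 5 h 10 min

5.17 hours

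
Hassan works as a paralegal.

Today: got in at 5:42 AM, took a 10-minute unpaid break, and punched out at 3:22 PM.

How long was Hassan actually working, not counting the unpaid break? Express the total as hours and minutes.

Today: 5:42 AM–3:22 PM = 9 h 40 min; less 10 min break → 9 h 30 min

9 h 30 min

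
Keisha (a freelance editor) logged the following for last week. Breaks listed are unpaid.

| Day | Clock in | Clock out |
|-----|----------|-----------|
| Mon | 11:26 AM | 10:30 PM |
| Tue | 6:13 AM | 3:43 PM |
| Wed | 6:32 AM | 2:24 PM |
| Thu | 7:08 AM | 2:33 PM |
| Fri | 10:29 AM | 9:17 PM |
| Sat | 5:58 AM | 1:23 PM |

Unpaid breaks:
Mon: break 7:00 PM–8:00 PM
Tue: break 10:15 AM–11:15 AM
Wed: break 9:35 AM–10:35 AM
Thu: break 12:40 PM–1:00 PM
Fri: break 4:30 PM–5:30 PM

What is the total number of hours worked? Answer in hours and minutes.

49 h 44 min

Mon: 11:26 AM–10:30 PM = 11 h 4 min; less 60 min break → 10 h 4 min
Tue: 6:13 AM–3:43 PM = 9 h 30 min; less 60 min break → 8 h 30 min
Wed: 6:32 AM–2:24 PM = 7 h 52 min; less 60 min break → 6 h 52 min
Thu: 7:08 AM–2:33 PM = 7 h 25 min; less 20 min break → 7 h 5 min
Fri: 10:29 AM–9:17 PM = 10 h 48 min; less 60 min break → 9 h 48 min
Sat: 5:58 AM–1:23 PM = 7 h 25 min
Total: 10 h 4 min + 8 h 30 min + 6 h 52 min + 7 h 5 min + 9 h 48 min + 7 h 25 min = 49 h 44 min.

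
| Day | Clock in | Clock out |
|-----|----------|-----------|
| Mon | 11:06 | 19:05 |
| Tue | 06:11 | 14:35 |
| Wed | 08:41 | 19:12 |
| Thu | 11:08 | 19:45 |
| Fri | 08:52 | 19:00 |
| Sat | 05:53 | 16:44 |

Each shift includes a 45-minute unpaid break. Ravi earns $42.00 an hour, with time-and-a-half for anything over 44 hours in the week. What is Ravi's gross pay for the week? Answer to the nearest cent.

Mon: 11:06–19:05 = 7 h 59 min; less 45 min break → 7 h 14 min
Tue: 06:11–14:35 = 8 h 24 min; less 45 min break → 7 h 39 min
Wed: 08:41–19:12 = 10 h 31 min; less 45 min break → 9 h 46 min
Thu: 11:08–19:45 = 8 h 37 min; less 45 min break → 7 h 52 min
Fri: 08:52–19:00 = 10 h 8 min; less 45 min break → 9 h 23 min
Sat: 05:53–16:44 = 10 h 51 min; less 45 min break → 10 h 6 min
Total worked: 52 h 0 min = 3120 min.
Regular 44 h 0 min = 2640 min at $42.00/h; overtime 8 h 0 min = 480 min at $63.00/h.
Pay = (2640 × $42.00 + 480 × $63.00) ÷ 60 = $2352.00.

$2352.00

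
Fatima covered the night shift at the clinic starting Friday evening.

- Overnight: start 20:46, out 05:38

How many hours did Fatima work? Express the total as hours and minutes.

8 h 52 min

Overnight: 20:46 → midnight = 3 h 14 min; midnight → 05:38 = 5 h 38 min; span 8 h 52 min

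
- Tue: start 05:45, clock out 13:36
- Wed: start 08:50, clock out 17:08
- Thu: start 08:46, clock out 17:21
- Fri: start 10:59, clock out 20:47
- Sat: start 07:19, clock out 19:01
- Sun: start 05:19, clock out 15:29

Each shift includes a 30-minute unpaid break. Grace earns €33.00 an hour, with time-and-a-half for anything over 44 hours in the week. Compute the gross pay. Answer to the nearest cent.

Tue: 05:45–13:36 = 7 h 51 min; less 30 min break → 7 h 21 min
Wed: 08:50–17:08 = 8 h 18 min; less 30 min break → 7 h 48 min
Thu: 08:46–17:21 = 8 h 35 min; less 30 min break → 8 h 5 min
Fri: 10:59–20:47 = 9 h 48 min; less 30 min break → 9 h 18 min
Sat: 07:19–19:01 = 11 h 42 min; less 30 min break → 11 h 12 min
Sun: 05:19–15:29 = 10 h 10 min; less 30 min break → 9 h 40 min
Total worked: 53 h 24 min = 3204 min.
Regular 44 h 0 min = 2640 min at €33.00/h; overtime 9 h 24 min = 564 min at €49.50/h.
Pay = (2640 × €33.00 + 564 × €49.50) ÷ 60 = €1917.30.

€1917.30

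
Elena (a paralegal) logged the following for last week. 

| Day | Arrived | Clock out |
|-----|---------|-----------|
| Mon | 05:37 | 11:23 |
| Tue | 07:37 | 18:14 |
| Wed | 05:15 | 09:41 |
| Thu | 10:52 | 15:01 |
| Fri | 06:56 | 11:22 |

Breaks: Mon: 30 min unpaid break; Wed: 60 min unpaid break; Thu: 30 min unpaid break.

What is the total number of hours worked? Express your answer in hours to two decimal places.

27.40 hours

Mon: 05:37–11:23 = 5 h 46 min; less 30 min break → 5 h 16 min
Tue: 07:37–18:14 = 10 h 37 min
Wed: 05:15–09:41 = 4 h 26 min; less 60 min break → 3 h 26 min
Thu: 10:52–15:01 = 4 h 9 min; less 30 min break → 3 h 39 min
Fri: 06:56–11:22 = 4 h 26 min
Total: 5 h 16 min + 10 h 37 min + 3 h 26 min + 3 h 39 min + 4 h 26 min = 27 h 24 min.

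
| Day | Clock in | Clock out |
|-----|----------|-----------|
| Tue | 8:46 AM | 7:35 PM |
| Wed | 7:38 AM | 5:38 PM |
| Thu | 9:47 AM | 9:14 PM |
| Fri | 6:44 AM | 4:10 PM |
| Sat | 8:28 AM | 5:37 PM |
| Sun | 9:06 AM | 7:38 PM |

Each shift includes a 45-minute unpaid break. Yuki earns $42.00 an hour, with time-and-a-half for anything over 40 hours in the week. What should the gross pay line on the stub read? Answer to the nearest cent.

Tue: 8:46 AM–7:35 PM = 10 h 49 min; less 45 min break → 10 h 4 min
Wed: 7:38 AM–5:38 PM = 10 h 0 min; less 45 min break → 9 h 15 min
Thu: 9:47 AM–9:14 PM = 11 h 27 min; less 45 min break → 10 h 42 min
Fri: 6:44 AM–4:10 PM = 9 h 26 min; less 45 min break → 8 h 41 min
Sat: 8:28 AM–5:37 PM = 9 h 9 min; less 45 min break → 8 h 24 min
Sun: 9:06 AM–7:38 PM = 10 h 32 min; less 45 min break → 9 h 47 min
Total worked: 56 h 53 min = 3413 min.
Regular 40 h 0 min = 2400 min at $42.00/h; overtime 16 h 53 min = 1013 min at $63.00/h.
Pay = (2400 × $42.00 + 1013 × $63.00) ÷ 60 = $2743.65.

$2743.65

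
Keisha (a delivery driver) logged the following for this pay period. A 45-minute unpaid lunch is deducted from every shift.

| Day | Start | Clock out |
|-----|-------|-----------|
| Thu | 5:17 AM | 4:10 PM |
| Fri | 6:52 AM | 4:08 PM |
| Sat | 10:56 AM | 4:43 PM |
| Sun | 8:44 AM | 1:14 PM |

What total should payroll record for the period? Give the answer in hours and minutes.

27 h 26 min

Thu: 5:17 AM–4:10 PM = 10 h 53 min; less 45 min break → 10 h 8 min
Fri: 6:52 AM–4:08 PM = 9 h 16 min; less 45 min break → 8 h 31 min
Sat: 10:56 AM–4:43 PM = 5 h 47 min; less 45 min break → 5 h 2 min
Sun: 8:44 AM–1:14 PM = 4 h 30 min; less 45 min break → 3 h 45 min
Total: 10 h 8 min + 8 h 31 min + 5 h 2 min + 3 h 45 min = 27 h 26 min.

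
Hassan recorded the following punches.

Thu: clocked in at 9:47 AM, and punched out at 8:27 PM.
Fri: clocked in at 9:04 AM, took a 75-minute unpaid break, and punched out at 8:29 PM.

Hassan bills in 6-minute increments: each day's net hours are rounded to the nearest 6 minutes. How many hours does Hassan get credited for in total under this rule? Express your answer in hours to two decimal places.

20.90 hours

Thu: 9:47 AM–8:27 PM = 10 h 40 min → rounds to 10 h 42 min
Fri: 9:04 AM–8:29 PM = 11 h 25 min − 75 min = 10 h 10 min → rounds to 10 h 12 min
Total credited: 20 h 54 min.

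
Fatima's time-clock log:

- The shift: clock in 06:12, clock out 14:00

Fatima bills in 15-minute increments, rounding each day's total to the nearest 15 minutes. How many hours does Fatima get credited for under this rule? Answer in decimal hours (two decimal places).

7.75 hours

The shift: 06:12–14:00 = 7 h 48 min → rounds to 7 h 45 min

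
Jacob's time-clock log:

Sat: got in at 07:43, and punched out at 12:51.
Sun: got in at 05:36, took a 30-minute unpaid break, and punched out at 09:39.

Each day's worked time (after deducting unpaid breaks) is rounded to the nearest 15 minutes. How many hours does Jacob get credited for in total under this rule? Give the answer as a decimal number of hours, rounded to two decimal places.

Sat: 07:43–12:51 = 5 h 8 min → rounds to 5 h 15 min
Sun: 05:36–09:39 = 4 h 3 min − 30 min = 3 h 33 min → rounds to 3 h 30 min
Total credited: 8 h 45 min.

8.75 hours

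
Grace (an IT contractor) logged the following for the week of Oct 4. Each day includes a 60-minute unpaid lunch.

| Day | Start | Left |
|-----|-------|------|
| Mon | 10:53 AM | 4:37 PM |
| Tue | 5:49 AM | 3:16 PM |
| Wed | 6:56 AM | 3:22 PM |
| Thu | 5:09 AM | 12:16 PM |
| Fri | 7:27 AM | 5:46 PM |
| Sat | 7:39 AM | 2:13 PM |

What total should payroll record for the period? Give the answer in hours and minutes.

41 h 37 min

Mon: 10:53 AM–4:37 PM = 5 h 44 min; less 60 min break → 4 h 44 min
Tue: 5:49 AM–3:16 PM = 9 h 27 min; less 60 min break → 8 h 27 min
Wed: 6:56 AM–3:22 PM = 8 h 26 min; less 60 min break → 7 h 26 min
Thu: 5:09 AM–12:16 PM = 7 h 7 min; less 60 min break → 6 h 7 min
Fri: 7:27 AM–5:46 PM = 10 h 19 min; less 60 min break → 9 h 19 min
Sat: 7:39 AM–2:13 PM = 6 h 34 min; less 60 min break → 5 h 34 min
Total: 4 h 44 min + 8 h 27 min + 7 h 26 min + 6 h 7 min + 9 h 19 min + 5 h 34 min = 41 h 37 min.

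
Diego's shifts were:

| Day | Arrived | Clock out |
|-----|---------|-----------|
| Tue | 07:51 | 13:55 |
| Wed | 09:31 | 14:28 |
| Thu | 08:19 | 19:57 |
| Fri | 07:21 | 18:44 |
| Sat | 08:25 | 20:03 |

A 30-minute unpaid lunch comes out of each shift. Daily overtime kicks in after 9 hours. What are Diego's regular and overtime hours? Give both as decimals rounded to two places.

Tue: 07:51–13:55 = 6 h 4 min; less 30 min break → 5 h 34 min
Wed: 09:31–14:28 = 4 h 57 min; less 30 min break → 4 h 27 min
Thu: 08:19–19:57 = 11 h 38 min; less 30 min break → 11 h 8 min
Fri: 07:21–18:44 = 11 h 23 min; less 30 min break → 10 h 53 min
Sat: 08:25–20:03 = 11 h 38 min; less 30 min break → 11 h 8 min
Tue reg 5 h 34 min / OT 0 h 0 min; Wed reg 4 h 27 min / OT 0 h 0 min; Thu reg 9 h 0 min / OT 2 h 8 min; Fri reg 9 h 0 min / OT 1 h 53 min; Sat reg 9 h 0 min / OT 2 h 8 min.
Totals: regular 37 h 1 min, overtime 6 h 9 min.

Regular 37.02 hours, overtime 6.15 hours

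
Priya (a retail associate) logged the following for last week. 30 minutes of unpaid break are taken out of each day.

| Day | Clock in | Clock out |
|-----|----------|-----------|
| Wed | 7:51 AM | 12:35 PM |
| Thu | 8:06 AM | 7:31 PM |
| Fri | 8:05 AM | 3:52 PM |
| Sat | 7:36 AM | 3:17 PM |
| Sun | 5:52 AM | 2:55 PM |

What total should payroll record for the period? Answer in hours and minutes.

Wed: 7:51 AM–12:35 PM = 4 h 44 min; less 30 min break → 4 h 14 min
Thu: 8:06 AM–7:31 PM = 11 h 25 min; less 30 min break → 10 h 55 min
Fri: 8:05 AM–3:52 PM = 7 h 47 min; less 30 min break → 7 h 17 min
Sat: 7:36 AM–3:17 PM = 7 h 41 min; less 30 min break → 7 h 11 min
Sun: 5:52 AM–2:55 PM = 9 h 3 min; less 30 min break → 8 h 33 min
Total: 4 h 14 min + 10 h 55 min + 7 h 17 min + 7 h 11 min + 8 h 33 min = 38 h 10 min.

38 h 10 min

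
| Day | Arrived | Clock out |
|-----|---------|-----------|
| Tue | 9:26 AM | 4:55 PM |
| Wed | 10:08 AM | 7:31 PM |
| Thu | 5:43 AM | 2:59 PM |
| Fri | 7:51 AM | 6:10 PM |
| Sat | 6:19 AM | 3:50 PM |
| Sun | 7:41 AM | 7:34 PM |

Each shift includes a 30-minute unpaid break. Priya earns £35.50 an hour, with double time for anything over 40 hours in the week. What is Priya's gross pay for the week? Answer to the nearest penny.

Tue: 9:26 AM–4:55 PM = 7 h 29 min; less 30 min break → 6 h 59 min
Wed: 10:08 AM–7:31 PM = 9 h 23 min; less 30 min break → 8 h 53 min
Thu: 5:43 AM–2:59 PM = 9 h 16 min; less 30 min break → 8 h 46 min
Fri: 7:51 AM–6:10 PM = 10 h 19 min; less 30 min break → 9 h 49 min
Sat: 6:19 AM–3:50 PM = 9 h 31 min; less 30 min break → 9 h 1 min
Sun: 7:41 AM–7:34 PM = 11 h 53 min; less 30 min break → 11 h 23 min
Total worked: 54 h 51 min = 3291 min.
Regular 40 h 0 min = 2400 min at £35.50/h; overtime 14 h 51 min = 891 min at £71.00/h.
Pay = (2400 × £35.50 + 891 × £71.00) ÷ 60 = £2474.35.

£2474.35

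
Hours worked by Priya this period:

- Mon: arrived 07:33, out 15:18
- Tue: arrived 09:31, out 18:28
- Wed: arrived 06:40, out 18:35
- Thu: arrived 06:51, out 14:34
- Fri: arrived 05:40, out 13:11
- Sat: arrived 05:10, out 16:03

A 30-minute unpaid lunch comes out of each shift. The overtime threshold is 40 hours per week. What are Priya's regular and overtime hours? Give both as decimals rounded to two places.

Mon: 07:33–15:18 = 7 h 45 min; less 30 min break → 7 h 15 min
Tue: 09:31–18:28 = 8 h 57 min; less 30 min break → 8 h 27 min
Wed: 06:40–18:35 = 11 h 55 min; less 30 min break → 11 h 25 min
Thu: 06:51–14:34 = 7 h 43 min; less 30 min break → 7 h 13 min
Fri: 05:40–13:11 = 7 h 31 min; less 30 min break → 7 h 1 min
Sat: 05:10–16:03 = 10 h 53 min; less 30 min break → 10 h 23 min
Total worked: 51 h 44 min = 51.73 h.
Threshold 40 h → overtime 11 h 44 min, regular 40 h 0 min.

Regular 40.00 hours, overtime 11.73 hours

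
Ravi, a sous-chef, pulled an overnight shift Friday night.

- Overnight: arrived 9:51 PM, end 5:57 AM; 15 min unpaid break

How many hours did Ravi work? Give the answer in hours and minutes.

7 h 51 min

Overnight: 9:51 PM → midnight = 2 h 9 min; midnight → 5:57 AM = 5 h 57 min; span 8 h 6 min; less 15 min break → 7 h 51 min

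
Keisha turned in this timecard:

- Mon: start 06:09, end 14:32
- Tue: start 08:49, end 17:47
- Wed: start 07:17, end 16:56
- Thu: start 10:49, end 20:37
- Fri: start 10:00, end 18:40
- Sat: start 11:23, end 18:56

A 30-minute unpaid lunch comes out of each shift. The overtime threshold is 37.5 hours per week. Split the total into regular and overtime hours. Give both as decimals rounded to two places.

Regular 37.50 hours, overtime 12.52 hours

Mon: 06:09–14:32 = 8 h 23 min; less 30 min break → 7 h 53 min
Tue: 08:49–17:47 = 8 h 58 min; less 30 min break → 8 h 28 min
Wed: 07:17–16:56 = 9 h 39 min; less 30 min break → 9 h 9 min
Thu: 10:49–20:37 = 9 h 48 min; less 30 min break → 9 h 18 min
Fri: 10:00–18:40 = 8 h 40 min; less 30 min break → 8 h 10 min
Sat: 11:23–18:56 = 7 h 33 min; less 30 min break → 7 h 3 min
Total worked: 50 h 1 min = 50.02 h.
Threshold 37.5 h → overtime 12 h 31 min, regular 37 h 30 min.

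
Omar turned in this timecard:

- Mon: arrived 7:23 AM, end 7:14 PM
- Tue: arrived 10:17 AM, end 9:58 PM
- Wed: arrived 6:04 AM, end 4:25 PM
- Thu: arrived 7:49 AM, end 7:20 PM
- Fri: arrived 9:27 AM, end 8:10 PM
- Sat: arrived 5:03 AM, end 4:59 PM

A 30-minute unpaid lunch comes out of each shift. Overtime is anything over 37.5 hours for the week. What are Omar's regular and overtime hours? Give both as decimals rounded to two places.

Regular 37.50 hours, overtime 27.55 hours

Mon: 7:23 AM–7:14 PM = 11 h 51 min; less 30 min break → 11 h 21 min
Tue: 10:17 AM–9:58 PM = 11 h 41 min; less 30 min break → 11 h 11 min
Wed: 6:04 AM–4:25 PM = 10 h 21 min; less 30 min break → 9 h 51 min
Thu: 7:49 AM–7:20 PM = 11 h 31 min; less 30 min break → 11 h 1 min
Fri: 9:27 AM–8:10 PM = 10 h 43 min; less 30 min break → 10 h 13 min
Sat: 5:03 AM–4:59 PM = 11 h 56 min; less 30 min break → 11 h 26 min
Total worked: 65 h 3 min = 65.05 h.
Threshold 37.5 h → overtime 27 h 33 min, regular 37 h 30 min.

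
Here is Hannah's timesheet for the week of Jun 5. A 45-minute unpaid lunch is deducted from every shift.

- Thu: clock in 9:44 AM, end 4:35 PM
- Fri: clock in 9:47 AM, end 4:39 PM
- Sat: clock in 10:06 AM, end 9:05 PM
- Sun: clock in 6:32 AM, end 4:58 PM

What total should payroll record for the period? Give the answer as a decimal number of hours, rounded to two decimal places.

32.13 hours

Thu: 9:44 AM–4:35 PM = 6 h 51 min; less 45 min break → 6 h 6 min
Fri: 9:47 AM–4:39 PM = 6 h 52 min; less 45 min break → 6 h 7 min
Sat: 10:06 AM–9:05 PM = 10 h 59 min; less 45 min break → 10 h 14 min
Sun: 6:32 AM–4:58 PM = 10 h 26 min; less 45 min break → 9 h 41 min
Total: 6 h 6 min + 6 h 7 min + 10 h 14 min + 9 h 41 min = 32 h 8 min.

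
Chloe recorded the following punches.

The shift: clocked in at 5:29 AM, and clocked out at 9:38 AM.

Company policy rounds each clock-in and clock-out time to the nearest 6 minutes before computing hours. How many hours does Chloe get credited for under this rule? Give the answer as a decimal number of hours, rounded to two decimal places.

The shift: in 5:29 AM→5:30 AM, out 9:38 AM→9:36 AM; 4 h 6 min

4.10 hours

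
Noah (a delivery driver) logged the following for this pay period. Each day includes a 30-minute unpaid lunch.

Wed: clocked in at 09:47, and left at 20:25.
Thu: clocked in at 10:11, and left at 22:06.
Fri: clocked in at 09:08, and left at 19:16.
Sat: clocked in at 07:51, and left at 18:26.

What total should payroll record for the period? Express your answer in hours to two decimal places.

Wed: 09:47–20:25 = 10 h 38 min; less 30 min break → 10 h 8 min
Thu: 10:11–22:06 = 11 h 55 min; less 30 min break → 11 h 25 min
Fri: 09:08–19:16 = 10 h 8 min; less 30 min break → 9 h 38 min
Sat: 07:51–18:26 = 10 h 35 min; less 30 min break → 10 h 5 min
Total: 10 h 8 min + 11 h 25 min + 9 h 38 min + 10 h 5 min = 41 h 16 min.

41.27 hours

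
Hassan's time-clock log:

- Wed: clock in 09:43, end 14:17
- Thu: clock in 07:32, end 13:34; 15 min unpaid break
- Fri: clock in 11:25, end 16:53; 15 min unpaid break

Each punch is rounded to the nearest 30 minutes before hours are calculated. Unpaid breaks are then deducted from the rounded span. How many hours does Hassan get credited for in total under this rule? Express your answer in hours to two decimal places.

Wed: in 09:43→09:30, out 14:17→14:30; 5 h 0 min
Thu: in 07:32→07:30, out 13:34→13:30; 6 h 0 min − 15 min = 5 h 45 min
Fri: in 11:25→11:30, out 16:53→17:00; 5 h 30 min − 15 min = 5 h 15 min
Total credited: 16 h 0 min.

16.00 hours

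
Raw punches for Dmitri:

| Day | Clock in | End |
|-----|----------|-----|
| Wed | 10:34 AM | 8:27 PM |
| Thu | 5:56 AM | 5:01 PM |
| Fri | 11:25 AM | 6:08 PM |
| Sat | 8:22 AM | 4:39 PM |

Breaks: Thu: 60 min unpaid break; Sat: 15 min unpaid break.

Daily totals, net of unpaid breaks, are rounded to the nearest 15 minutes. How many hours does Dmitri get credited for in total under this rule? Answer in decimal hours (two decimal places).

Wed: 10:34 AM–8:27 PM = 9 h 53 min → rounds to 10 h 0 min
Thu: 5:56 AM–5:01 PM = 11 h 5 min − 60 min = 10 h 5 min → rounds to 10 h 0 min
Fri: 11:25 AM–6:08 PM = 6 h 43 min → rounds to 6 h 45 min
Sat: 8:22 AM–4:39 PM = 8 h 17 min − 15 min = 8 h 2 min → rounds to 8 h 0 min
Total credited: 34 h 45 min.

34.75 hours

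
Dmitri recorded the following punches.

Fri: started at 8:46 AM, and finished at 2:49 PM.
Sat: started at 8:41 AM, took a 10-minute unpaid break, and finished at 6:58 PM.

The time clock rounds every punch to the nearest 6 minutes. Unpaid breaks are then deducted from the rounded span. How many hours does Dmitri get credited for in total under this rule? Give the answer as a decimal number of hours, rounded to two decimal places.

16.13 hours

Fri: in 8:46 AM→8:48 AM, out 2:49 PM→2:48 PM; 6 h 0 min
Sat: in 8:41 AM→8:42 AM, out 6:58 PM→7:00 PM; 10 h 18 min − 10 min = 10 h 8 min
Total credited: 16 h 8 min.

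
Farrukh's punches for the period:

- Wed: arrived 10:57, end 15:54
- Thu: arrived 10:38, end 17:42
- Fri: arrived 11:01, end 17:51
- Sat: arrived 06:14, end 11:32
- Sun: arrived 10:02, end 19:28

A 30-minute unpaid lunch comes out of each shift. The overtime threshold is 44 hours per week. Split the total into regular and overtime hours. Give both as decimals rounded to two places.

Regular 31.08 hours, overtime 0.00 hours

Wed: 10:57–15:54 = 4 h 57 min; less 30 min break → 4 h 27 min
Thu: 10:38–17:42 = 7 h 4 min; less 30 min break → 6 h 34 min
Fri: 11:01–17:51 = 6 h 50 min; less 30 min break → 6 h 20 min
Sat: 06:14–11:32 = 5 h 18 min; less 30 min break → 4 h 48 min
Sun: 10:02–19:28 = 9 h 26 min; less 30 min break → 8 h 56 min
Total worked: 31 h 5 min = 31.08 h.
Threshold 44 h → overtime 0 h 0 min, regular 31 h 5 min.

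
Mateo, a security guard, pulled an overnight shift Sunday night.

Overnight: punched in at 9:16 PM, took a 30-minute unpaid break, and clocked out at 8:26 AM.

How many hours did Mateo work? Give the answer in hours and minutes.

10 h 40 min

Overnight: 9:16 PM → midnight = 2 h 44 min; midnight → 8:26 AM = 8 h 26 min; span 11 h 10 min; less 30 min break → 10 h 40 min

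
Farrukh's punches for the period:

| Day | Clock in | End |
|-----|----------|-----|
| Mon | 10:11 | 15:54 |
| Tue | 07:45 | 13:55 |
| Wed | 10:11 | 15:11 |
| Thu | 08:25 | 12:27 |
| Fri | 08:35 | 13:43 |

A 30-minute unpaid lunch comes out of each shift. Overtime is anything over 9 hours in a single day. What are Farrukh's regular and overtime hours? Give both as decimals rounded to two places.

Mon: 10:11–15:54 = 5 h 43 min; less 30 min break → 5 h 13 min
Tue: 07:45–13:55 = 6 h 10 min; less 30 min break → 5 h 40 min
Wed: 10:11–15:11 = 5 h 0 min; less 30 min break → 4 h 30 min
Thu: 08:25–12:27 = 4 h 2 min; less 30 min break → 3 h 32 min
Fri: 08:35–13:43 = 5 h 8 min; less 30 min break → 4 h 38 min
Mon reg 5 h 13 min / OT 0 h 0 min; Tue reg 5 h 40 min / OT 0 h 0 min; Wed reg 4 h 30 min / OT 0 h 0 min; Thu reg 3 h 32 min / OT 0 h 0 min; Fri reg 4 h 38 min / OT 0 h 0 min.
Totals: regular 23 h 33 min, overtime 0 h 0 min.

Regular 23.55 hours, overtime 0.00 hours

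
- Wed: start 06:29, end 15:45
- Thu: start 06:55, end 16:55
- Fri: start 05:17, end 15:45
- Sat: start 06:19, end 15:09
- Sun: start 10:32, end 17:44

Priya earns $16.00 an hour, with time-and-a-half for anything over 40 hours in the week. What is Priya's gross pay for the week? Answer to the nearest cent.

$778.40

Wed: 06:29–15:45 = 9 h 16 min
Thu: 06:55–16:55 = 10 h 0 min
Fri: 05:17–15:45 = 10 h 28 min
Sat: 06:19–15:09 = 8 h 50 min
Sun: 10:32–17:44 = 7 h 12 min
Total worked: 45 h 46 min = 2746 min.
Regular 40 h 0 min = 2400 min at $16.00/h; overtime 5 h 46 min = 346 min at $24.00/h.
Pay = (2400 × $16.00 + 346 × $24.00) ÷ 60 = $778.40.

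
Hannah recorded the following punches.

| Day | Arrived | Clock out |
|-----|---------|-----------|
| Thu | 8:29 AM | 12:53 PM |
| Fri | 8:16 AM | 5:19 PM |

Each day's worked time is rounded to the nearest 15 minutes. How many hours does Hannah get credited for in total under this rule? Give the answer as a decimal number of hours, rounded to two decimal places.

13.50 hours

Thu: 8:29 AM–12:53 PM = 4 h 24 min → rounds to 4 h 30 min
Fri: 8:16 AM–5:19 PM = 9 h 3 min → rounds to 9 h 0 min
Total credited: 13 h 30 min.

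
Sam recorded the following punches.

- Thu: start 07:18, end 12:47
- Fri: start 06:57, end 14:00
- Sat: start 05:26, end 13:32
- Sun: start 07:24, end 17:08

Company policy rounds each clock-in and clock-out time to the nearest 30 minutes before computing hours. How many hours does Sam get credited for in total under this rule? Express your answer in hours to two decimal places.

30.00 hours

Thu: in 07:18→07:30, out 12:47→13:00; 5 h 30 min
Fri: in 06:57→07:00, out 14:00→14:00; 7 h 0 min
Sat: in 05:26→05:30, out 13:32→13:30; 8 h 0 min
Sun: in 07:24→07:30, out 17:08→17:00; 9 h 30 min
Total credited: 30 h 0 min.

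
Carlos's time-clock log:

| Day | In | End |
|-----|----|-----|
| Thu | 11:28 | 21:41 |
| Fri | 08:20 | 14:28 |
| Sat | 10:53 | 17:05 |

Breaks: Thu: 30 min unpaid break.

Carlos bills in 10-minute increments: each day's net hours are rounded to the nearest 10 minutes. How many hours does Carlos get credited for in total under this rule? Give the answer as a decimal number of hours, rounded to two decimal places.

Thu: 11:28–21:41 = 10 h 13 min − 30 min = 9 h 43 min → rounds to 9 h 40 min
Fri: 08:20–14:28 = 6 h 8 min → rounds to 6 h 10 min
Sat: 10:53–17:05 = 6 h 12 min → rounds to 6 h 10 min
Total credited: 22 h 0 min.

22.00 hours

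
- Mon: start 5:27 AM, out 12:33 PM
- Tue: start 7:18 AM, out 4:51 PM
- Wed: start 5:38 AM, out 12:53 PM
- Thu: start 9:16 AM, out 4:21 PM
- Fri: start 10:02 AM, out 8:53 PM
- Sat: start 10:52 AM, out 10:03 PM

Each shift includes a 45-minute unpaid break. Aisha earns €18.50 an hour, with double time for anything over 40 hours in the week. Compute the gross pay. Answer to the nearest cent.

Mon: 5:27 AM–12:33 PM = 7 h 6 min; less 45 min break → 6 h 21 min
Tue: 7:18 AM–4:51 PM = 9 h 33 min; less 45 min break → 8 h 48 min
Wed: 5:38 AM–12:53 PM = 7 h 15 min; less 45 min break → 6 h 30 min
Thu: 9:16 AM–4:21 PM = 7 h 5 min; less 45 min break → 6 h 20 min
Fri: 10:02 AM–8:53 PM = 10 h 51 min; less 45 min break → 10 h 6 min
Sat: 10:52 AM–10:03 PM = 11 h 11 min; less 45 min break → 10 h 26 min
Total worked: 48 h 31 min = 2911 min.
Regular 40 h 0 min = 2400 min at €18.50/h; overtime 8 h 31 min = 511 min at €37.00/h.
Pay = (2400 × €18.50 + 511 × €37.00) ÷ 60 = €1055.12.

€1055.12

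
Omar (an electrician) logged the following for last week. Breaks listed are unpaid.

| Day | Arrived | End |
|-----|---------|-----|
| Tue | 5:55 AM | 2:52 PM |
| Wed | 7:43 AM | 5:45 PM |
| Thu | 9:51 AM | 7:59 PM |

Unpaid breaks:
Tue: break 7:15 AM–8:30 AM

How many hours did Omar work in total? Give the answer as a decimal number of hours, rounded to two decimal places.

27.87 hours

Tue: 5:55 AM–2:52 PM = 8 h 57 min; less 75 min break → 7 h 42 min
Wed: 7:43 AM–5:45 PM = 10 h 2 min
Thu: 9:51 AM–7:59 PM = 10 h 8 min
Total: 7 h 42 min + 10 h 2 min + 10 h 8 min = 27 h 52 min.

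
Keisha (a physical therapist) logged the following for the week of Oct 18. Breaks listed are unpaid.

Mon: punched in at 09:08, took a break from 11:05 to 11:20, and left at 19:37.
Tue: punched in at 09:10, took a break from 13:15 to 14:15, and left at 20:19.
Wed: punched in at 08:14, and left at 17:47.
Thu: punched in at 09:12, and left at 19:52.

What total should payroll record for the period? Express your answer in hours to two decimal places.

40.60 hours

Mon: 09:08–19:37 = 10 h 29 min; less 15 min break → 10 h 14 min
Tue: 09:10–20:19 = 11 h 9 min; less 60 min break → 10 h 9 min
Wed: 08:14–17:47 = 9 h 33 min
Thu: 09:12–19:52 = 10 h 40 min
Total: 10 h 14 min + 10 h 9 min + 9 h 33 min + 10 h 40 min = 40 h 36 min.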